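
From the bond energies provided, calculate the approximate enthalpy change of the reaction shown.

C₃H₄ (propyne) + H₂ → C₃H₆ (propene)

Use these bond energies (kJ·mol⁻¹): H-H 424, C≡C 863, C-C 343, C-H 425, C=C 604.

ΔH ≈ −167 kJ

Bonds broken (reactants):
  C≡C: 1 × 863 = 863
  C-C: 1 × 343 = 343
  C-H: 4 × 425 = 1700
  H-H: 1 × 424 = 424
  Σ(broken) = 3330 kJ
Bonds formed (products):
  C-C: 1 × 343 = 343
  C-H: 6 × 425 = 2550
  C=C: 1 × 604 = 604
  Σ(formed) = 3497 kJ
ΔH = Σ(broken) − Σ(formed) = 3330 − 3497 = −167 kJ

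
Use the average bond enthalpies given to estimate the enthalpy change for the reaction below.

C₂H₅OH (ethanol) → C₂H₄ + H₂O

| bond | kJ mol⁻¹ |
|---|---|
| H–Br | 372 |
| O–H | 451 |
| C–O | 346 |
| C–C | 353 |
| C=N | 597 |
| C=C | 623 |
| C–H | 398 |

ΔH ≈ +23 kJ

Bonds broken (reactants):
  C–C: 1 × 353 = 353
  C–H: 5 × 398 = 1990
  C–O: 1 × 346 = 346
  O–H: 1 × 451 = 451
  Σ(broken) = 3140 kJ
Bonds formed (products):
  C–H: 4 × 398 = 1592
  C=C: 1 × 623 = 623
  O–H: 2 × 451 = 902
  Σ(formed) = 3117 kJ
ΔH = Σ(broken) − Σ(formed) = 3140 − 3117 = +23 kJ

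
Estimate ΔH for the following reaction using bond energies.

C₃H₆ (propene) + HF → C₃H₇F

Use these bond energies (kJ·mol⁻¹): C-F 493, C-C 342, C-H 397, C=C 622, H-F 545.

Bonds broken (reactants):
  C-C: 1 × 342 = 342
  C-H: 6 × 397 = 2382
  C=C: 1 × 622 = 622
  H-F: 1 × 545 = 545
  Σ(broken) = 3891 kJ
Bonds formed (products):
  C-C: 2 × 342 = 684
  C-F: 1 × 493 = 493
  C-H: 7 × 397 = 2779
  Σ(formed) = 3956 kJ
ΔH = Σ(broken) − Σ(formed) = 3891 − 3956 = −65 kJ

ΔH ≈ −65 kJ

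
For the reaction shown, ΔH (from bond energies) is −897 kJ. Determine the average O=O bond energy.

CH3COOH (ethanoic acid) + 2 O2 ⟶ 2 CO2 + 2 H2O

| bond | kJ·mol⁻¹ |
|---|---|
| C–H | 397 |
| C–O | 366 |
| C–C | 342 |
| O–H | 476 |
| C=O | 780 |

D(O=O) ≈ 486 kJ/mol

Let D be the O=O bond energy.
Σ(broken) = 1×342 + 3×397 + 1×366 + 1×780 + 1×476 + 2×D = 3155 + 2D
Σ(formed) = 4×780 + 4×476 = 5024
ΔH = Σ(broken) − Σ(formed) = (3155 + 2D) − (5024) = −1869 + 2D
Setting this equal to −897 kJ gives 2D = 972, so D = 486 kJ/mol.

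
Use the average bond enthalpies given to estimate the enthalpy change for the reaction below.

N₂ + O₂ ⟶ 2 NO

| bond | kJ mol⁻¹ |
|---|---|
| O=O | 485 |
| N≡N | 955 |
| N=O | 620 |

ΔH ≈ +200 kJ

Bonds broken (reactants):
  N≡N: 1 × 955 = 955
  O=O: 1 × 485 = 485
  Σ(broken) = 1440 kJ
Bonds formed (products):
  N=O: 2 × 620 = 1240
  Σ(formed) = 1240 kJ
ΔH = Σ(broken) − Σ(formed) = 1440 − 1240 = +200 kJ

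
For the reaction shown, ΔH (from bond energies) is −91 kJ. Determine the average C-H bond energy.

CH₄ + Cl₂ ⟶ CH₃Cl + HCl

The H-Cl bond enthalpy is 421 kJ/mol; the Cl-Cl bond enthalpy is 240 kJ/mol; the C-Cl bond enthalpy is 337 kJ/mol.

Let D be the C-H bond energy.
Σ(broken) = 4×D + 1×240 = 240 + 4D
Σ(formed) = 1×337 + 3×D + 1×421 = 758 + 3D
ΔH = Σ(broken) − Σ(formed) = (240 + 4D) − (758 + 3D) = −518 + D
Setting this equal to −91 kJ gives D = 427 kJ/mol.

D(C-H) ≈ 427 kJ/mol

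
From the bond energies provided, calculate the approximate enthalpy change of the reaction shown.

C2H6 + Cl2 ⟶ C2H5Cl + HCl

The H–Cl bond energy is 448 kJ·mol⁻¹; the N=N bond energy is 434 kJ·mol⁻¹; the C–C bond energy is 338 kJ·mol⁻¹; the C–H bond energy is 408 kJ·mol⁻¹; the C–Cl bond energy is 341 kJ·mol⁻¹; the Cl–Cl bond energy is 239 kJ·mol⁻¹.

ΔH ≈ −142 kJ

Bonds broken (reactants):
  C–C: 1 × 338 = 338
  C–H: 6 × 408 = 2448
  Cl–Cl: 1 × 239 = 239
  Σ(broken) = 3025 kJ
Bonds formed (products):
  C–C: 1 × 338 = 338
  C–Cl: 1 × 341 = 341
  C–H: 5 × 408 = 2040
  H–Cl: 1 × 448 = 448
  Σ(formed) = 3167 kJ
ΔH = Σ(broken) − Σ(formed) = 3025 − 3167 = −142 kJ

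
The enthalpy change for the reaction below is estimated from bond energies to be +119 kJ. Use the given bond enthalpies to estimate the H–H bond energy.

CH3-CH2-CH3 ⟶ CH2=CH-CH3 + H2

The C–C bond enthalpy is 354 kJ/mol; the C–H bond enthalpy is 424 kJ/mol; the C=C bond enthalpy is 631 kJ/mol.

D(H–H) ≈ 452 kJ/mol

Let D be the H–H bond energy.
Σ(broken) = 2×354 + 8×424 = 4100
Σ(formed) = 1×354 + 6×424 + 1×631 + 1×D = 3529 + D
ΔH = Σ(broken) − Σ(formed) = (4100) − (3529 + D) = +571 − D
Setting this equal to +119 kJ gives D = 452 kJ/mol.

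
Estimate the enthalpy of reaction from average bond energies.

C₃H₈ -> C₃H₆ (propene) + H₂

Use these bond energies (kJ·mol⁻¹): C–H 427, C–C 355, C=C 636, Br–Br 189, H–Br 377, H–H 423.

ΔH ≈ +150 kJ

Bonds broken (reactants):
  C–C: 2 × 355 = 710
  C–H: 8 × 427 = 3416
  Σ(broken) = 4126 kJ
Bonds formed (products):
  C–C: 1 × 355 = 355
  C–H: 6 × 427 = 2562
  C=C: 1 × 636 = 636
  H–H: 1 × 423 = 423
  Σ(formed) = 3976 kJ
ΔH = Σ(broken) − Σ(formed) = 4126 − 3976 = +150 kJ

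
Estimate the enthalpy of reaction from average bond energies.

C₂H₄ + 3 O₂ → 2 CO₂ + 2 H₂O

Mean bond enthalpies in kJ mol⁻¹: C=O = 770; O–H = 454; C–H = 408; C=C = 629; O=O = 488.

Bonds broken (reactants):
  C–H: 4 × 408 = 1632
  C=C: 1 × 629 = 629
  O=O: 3 × 488 = 1464
  Σ(broken) = 3725 kJ
Bonds formed (products):
  C=O: 4 × 770 = 3080
  O–H: 4 × 454 = 1816
  Σ(formed) = 4896 kJ
ΔH = Σ(broken) − Σ(formed) = 3725 − 4896 = −1171 kJ

ΔH ≈ −1171 kJ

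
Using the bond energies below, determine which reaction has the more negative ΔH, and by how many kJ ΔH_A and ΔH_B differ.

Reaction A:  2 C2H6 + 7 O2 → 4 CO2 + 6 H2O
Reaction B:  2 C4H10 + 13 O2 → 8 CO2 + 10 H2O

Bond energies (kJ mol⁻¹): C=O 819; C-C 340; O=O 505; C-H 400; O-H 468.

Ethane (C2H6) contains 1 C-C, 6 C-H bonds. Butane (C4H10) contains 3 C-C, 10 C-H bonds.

Reaction A:
  Bonds broken (reactants):
    C-C: 2 × 340 = 680
    C-H: 12 × 400 = 4800
    O=O: 7 × 505 = 3535
    Σ(broken) = 9015 kJ
  Bonds formed (products):
    C=O: 8 × 819 = 6552
    O-H: 12 × 468 = 5616
    Σ(formed) = 12168 kJ
  ΔH_A = 9015 − 12168 = −3153 kJ
Reaction B:
  Bonds broken (reactants):
    C-C: 6 × 340 = 2040
    C-H: 20 × 400 = 8000
    O=O: 13 × 505 = 6565
    Σ(broken) = 16605 kJ
  Bonds formed (products):
    C=O: 16 × 819 = 13104
    O-H: 20 × 468 = 9360
    Σ(formed) = 22464 kJ
  ΔH_B = 16605 − 22464 = −5859 kJ
ΔH_A − ΔH_B = +2706 kJ, so reaction B has the more negative ΔH; |ΔH_A − ΔH_B| = 2706 kJ.

Reaction B, by 2706 kJ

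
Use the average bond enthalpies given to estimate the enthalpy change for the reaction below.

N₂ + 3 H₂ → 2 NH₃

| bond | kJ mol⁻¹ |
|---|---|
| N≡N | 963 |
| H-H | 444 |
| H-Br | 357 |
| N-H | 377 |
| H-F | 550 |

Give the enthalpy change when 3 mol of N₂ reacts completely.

ΔH = +99 kJ

Bonds broken (reactants):
  H-H: 3 × 444 = 1332
  N≡N: 1 × 963 = 963
  Σ(broken) = 2295 kJ
Bonds formed (products):
  N-H: 6 × 377 = 2262
  Σ(formed) = 2262 kJ
ΔH = Σ(broken) − Σ(formed) = 2295 − 2262 = +33 kJ
For 3× the reaction as written: 3 × (+33) = +99 kJ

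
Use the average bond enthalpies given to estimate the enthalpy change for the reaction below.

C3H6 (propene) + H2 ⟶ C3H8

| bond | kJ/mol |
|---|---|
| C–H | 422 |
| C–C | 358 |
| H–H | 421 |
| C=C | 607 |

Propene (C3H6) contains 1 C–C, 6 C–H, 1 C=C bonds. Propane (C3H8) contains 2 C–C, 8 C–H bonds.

ΔH ≈ −174 kJ

Bonds broken (reactants):
  C–C: 1 × 358 = 358
  C–H: 6 × 422 = 2532
  C=C: 1 × 607 = 607
  H–H: 1 × 421 = 421
  Σ(broken) = 3918 kJ
Bonds formed (products):
  C–C: 2 × 358 = 716
  C–H: 8 × 422 = 3376
  Σ(formed) = 4092 kJ
ΔH = Σ(broken) − Σ(formed) = 3918 − 4092 = −174 kJ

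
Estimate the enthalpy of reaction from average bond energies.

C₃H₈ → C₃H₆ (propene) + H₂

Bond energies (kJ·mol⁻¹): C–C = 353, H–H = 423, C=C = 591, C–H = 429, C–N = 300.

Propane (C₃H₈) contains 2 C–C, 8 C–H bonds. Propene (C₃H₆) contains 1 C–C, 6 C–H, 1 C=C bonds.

Bonds broken (reactants):
  C–C: 2 × 353 = 706
  C–H: 8 × 429 = 3432
  Σ(broken) = 4138 kJ
Bonds formed (products):
  C–C: 1 × 353 = 353
  C–H: 6 × 429 = 2574
  C=C: 1 × 591 = 591
  H–H: 1 × 423 = 423
  Σ(formed) = 3941 kJ
ΔH = Σ(broken) − Σ(formed) = 4138 − 3941 = +197 kJ

ΔH ≈ +197 kJ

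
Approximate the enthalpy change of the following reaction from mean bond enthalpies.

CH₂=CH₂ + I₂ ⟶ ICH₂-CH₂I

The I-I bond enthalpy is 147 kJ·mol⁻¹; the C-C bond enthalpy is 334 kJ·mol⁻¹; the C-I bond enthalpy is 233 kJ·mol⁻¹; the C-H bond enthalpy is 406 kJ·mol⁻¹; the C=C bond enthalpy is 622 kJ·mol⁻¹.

Bonds broken (reactants):
  C-H: 4 × 406 = 1624
  C=C: 1 × 622 = 622
  I-I: 1 × 147 = 147
  Σ(broken) = 2393 kJ
Bonds formed (products):
  C-C: 1 × 334 = 334
  C-H: 4 × 406 = 1624
  C-I: 2 × 233 = 466
  Σ(formed) = 2424 kJ
ΔH = Σ(broken) − Σ(formed) = 2393 − 2424 = −31 kJ

ΔH ≈ −31 kJ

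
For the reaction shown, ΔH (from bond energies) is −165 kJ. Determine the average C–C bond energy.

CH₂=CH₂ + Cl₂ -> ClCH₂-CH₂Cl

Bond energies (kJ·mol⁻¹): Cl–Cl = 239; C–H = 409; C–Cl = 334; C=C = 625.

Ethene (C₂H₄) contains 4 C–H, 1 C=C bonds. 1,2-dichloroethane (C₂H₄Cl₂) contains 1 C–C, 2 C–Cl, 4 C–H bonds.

D(C–C) ≈ 361 kJ/mol

Let D be the C–C bond energy.
Σ(broken) = 4×409 + 1×625 + 1×239 = 2500
Σ(formed) = 1×D + 2×334 + 4×409 = 2304 + D
ΔH = Σ(broken) − Σ(formed) = (2500) − (2304 + D) = +196 − D
Setting this equal to −165 kJ gives D = 361 kJ/mol.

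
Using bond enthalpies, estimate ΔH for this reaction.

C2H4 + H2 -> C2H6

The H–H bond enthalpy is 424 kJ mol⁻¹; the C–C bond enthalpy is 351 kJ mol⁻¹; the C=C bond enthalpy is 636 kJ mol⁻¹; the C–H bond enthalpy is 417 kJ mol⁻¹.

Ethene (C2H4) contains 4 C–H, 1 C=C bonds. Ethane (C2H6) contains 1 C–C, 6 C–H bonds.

Bonds broken (reactants):
  C–H: 4 × 417 = 1668
  C=C: 1 × 636 = 636
  H–H: 1 × 424 = 424
  Σ(broken) = 2728 kJ
Bonds formed (products):
  C–C: 1 × 351 = 351
  C–H: 6 × 417 = 2502
  Σ(formed) = 2853 kJ
ΔH = Σ(broken) − Σ(formed) = 2728 − 2853 = −125 kJ

ΔH ≈ −125 kJ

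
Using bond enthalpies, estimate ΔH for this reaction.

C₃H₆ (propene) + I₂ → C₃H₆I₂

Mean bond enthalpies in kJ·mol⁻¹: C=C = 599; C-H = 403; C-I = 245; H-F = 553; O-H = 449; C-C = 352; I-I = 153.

ΔH ≈ −90 kJ

Bonds broken (reactants):
  C-C: 1 × 352 = 352
  C-H: 6 × 403 = 2418
  C=C: 1 × 599 = 599
  I-I: 1 × 153 = 153
  Σ(broken) = 3522 kJ
Bonds formed (products):
  C-C: 2 × 352 = 704
  C-H: 6 × 403 = 2418
  C-I: 2 × 245 = 490
  Σ(formed) = 3612 kJ
ΔH = Σ(broken) − Σ(formed) = 3522 − 3612 = −90 kJ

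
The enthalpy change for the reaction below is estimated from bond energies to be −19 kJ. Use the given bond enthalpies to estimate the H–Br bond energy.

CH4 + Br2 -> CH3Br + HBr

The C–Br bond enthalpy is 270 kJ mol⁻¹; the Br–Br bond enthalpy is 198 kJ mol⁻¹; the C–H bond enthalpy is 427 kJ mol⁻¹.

Let D be the H–Br bond energy.
Σ(broken) = 1×198 + 4×427 = 1906
Σ(formed) = 1×270 + 3×427 + 1×D = 1551 + D
ΔH = Σ(broken) − Σ(formed) = (1906) − (1551 + D) = +355 − D
Setting this equal to −19 kJ gives D = 374 kJ/mol.

D(H–Br) ≈ 374 kJ/mol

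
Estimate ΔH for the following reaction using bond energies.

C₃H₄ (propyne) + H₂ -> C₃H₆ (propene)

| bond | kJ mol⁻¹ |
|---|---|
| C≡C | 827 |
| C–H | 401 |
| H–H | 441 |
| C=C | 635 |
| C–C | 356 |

ΔH ≈ −169 kJ

Bonds broken (reactants):
  C≡C: 1 × 827 = 827
  C–C: 1 × 356 = 356
  C–H: 4 × 401 = 1604
  H–H: 1 × 441 = 441
  Σ(broken) = 3228 kJ
Bonds formed (products):
  C–C: 1 × 356 = 356
  C–H: 6 × 401 = 2406
  C=C: 1 × 635 = 635
  Σ(formed) = 3397 kJ
ΔH = Σ(broken) − Σ(formed) = 3228 − 3397 = −169 kJ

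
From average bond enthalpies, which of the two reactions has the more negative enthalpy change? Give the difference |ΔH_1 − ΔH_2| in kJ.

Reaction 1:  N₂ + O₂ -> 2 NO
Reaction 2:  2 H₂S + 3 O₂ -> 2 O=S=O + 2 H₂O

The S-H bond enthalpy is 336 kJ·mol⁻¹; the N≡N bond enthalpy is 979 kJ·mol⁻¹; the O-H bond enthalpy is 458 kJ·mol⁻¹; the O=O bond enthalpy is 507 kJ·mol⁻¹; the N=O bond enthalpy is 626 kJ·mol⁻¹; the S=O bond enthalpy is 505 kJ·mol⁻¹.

Reaction 2, by 1221 kJ

Reaction 1:
  Bonds broken (reactants):
    N≡N: 1 × 979 = 979
    O=O: 1 × 507 = 507
    Σ(broken) = 1486 kJ
  Bonds formed (products):
    N=O: 2 × 626 = 1252
    Σ(formed) = 1252 kJ
  ΔH_1 = 1486 − 1252 = +234 kJ
Reaction 2:
  Bonds broken (reactants):
    O=O: 3 × 507 = 1521
    S-H: 4 × 336 = 1344
    Σ(broken) = 2865 kJ
  Bonds formed (products):
    O-H: 4 × 458 = 1832
    S=O: 4 × 505 = 2020
    Σ(formed) = 3852 kJ
  ΔH_2 = 2865 − 3852 = −987 kJ
ΔH_1 − ΔH_2 = +1221 kJ, so reaction 2 has the more negative ΔH; |ΔH_1 − ΔH_2| = 1221 kJ.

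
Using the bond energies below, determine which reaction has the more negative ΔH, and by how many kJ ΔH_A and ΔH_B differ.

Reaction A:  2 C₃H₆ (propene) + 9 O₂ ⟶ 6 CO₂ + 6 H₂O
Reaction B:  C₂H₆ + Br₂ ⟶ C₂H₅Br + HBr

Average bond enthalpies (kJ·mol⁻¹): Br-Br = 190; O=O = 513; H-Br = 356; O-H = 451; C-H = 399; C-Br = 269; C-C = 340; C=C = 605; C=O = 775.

Reaction A, by 3381 kJ

Reaction A:
  Bonds broken (reactants):
    C-C: 2 × 340 = 680
    C-H: 12 × 399 = 4788
    C=C: 2 × 605 = 1210
    O=O: 9 × 513 = 4617
    Σ(broken) = 11295 kJ
  Bonds formed (products):
    C=O: 12 × 775 = 9300
    O-H: 12 × 451 = 5412
    Σ(formed) = 14712 kJ
  ΔH_A = 11295 − 14712 = −3417 kJ
Reaction B:
  Bonds broken (reactants):
    Br-Br: 1 × 190 = 190
    C-C: 1 × 340 = 340
    C-H: 6 × 399 = 2394
    Σ(broken) = 2924 kJ
  Bonds formed (products):
    C-Br: 1 × 269 = 269
    C-C: 1 × 340 = 340
    C-H: 5 × 399 = 1995
    H-Br: 1 × 356 = 356
    Σ(formed) = 2960 kJ
  ΔH_B = 2924 − 2960 = −36 kJ
ΔH_A − ΔH_B = −3381 kJ, so reaction A has the more negative ΔH; |ΔH_A − ΔH_B| = 3381 kJ.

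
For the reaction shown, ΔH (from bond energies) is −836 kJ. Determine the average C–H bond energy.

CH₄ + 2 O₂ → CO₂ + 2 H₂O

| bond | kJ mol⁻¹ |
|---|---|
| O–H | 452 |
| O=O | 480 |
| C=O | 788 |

Let D be the C–H bond energy.
Σ(broken) = 4×D + 2×480 = 960 + 4D
Σ(formed) = 2×788 + 4×452 = 3384
ΔH = Σ(broken) − Σ(formed) = (960 + 4D) − (3384) = −2424 + 4D
Setting this equal to −836 kJ gives 4D = 1588, so D = 397 kJ/mol.

D(C–H) ≈ 397 kJ/mol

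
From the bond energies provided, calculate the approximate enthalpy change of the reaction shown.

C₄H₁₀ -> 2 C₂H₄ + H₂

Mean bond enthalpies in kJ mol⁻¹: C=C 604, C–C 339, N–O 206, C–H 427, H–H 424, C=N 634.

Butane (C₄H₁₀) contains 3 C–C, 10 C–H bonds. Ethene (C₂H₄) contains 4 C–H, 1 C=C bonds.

ΔH ≈ +239 kJ

Bonds broken (reactants):
  C–C: 3 × 339 = 1017
  C–H: 10 × 427 = 4270
  Σ(broken) = 5287 kJ
Bonds formed (products):
  C–H: 8 × 427 = 3416
  C=C: 2 × 604 = 1208
  H–H: 1 × 424 = 424
  Σ(formed) = 5048 kJ
ΔH = Σ(broken) − Σ(formed) = 5287 − 5048 = +239 kJ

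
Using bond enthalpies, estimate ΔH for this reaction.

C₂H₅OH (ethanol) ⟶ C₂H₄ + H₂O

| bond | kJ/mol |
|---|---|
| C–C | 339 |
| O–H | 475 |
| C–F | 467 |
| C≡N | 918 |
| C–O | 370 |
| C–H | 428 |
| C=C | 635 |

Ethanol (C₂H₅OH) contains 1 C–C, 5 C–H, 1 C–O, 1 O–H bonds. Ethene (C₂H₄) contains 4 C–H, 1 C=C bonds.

ΔH ≈ +27 kJ

Bonds broken (reactants):
  C–C: 1 × 339 = 339
  C–H: 5 × 428 = 2140
  C–O: 1 × 370 = 370
  O–H: 1 × 475 = 475
  Σ(broken) = 3324 kJ
Bonds formed (products):
  C–H: 4 × 428 = 1712
  C=C: 1 × 635 = 635
  O–H: 2 × 475 = 950
  Σ(formed) = 3297 kJ
ΔH = Σ(broken) − Σ(formed) = 3324 − 3297 = +27 kJ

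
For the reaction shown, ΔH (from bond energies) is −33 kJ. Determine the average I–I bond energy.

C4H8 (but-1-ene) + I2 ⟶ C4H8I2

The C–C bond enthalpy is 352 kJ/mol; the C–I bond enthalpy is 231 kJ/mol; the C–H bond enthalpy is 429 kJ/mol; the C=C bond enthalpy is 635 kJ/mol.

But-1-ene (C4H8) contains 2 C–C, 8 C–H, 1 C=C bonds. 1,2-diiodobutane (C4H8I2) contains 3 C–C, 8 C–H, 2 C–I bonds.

D(I–I) ≈ 146 kJ/mol

Let D be the I–I bond energy.
Σ(broken) = 2×352 + 8×429 + 1×635 + 1×D = 4771 + D
Σ(formed) = 3×352 + 8×429 + 2×231 = 4950
ΔH = Σ(broken) − Σ(formed) = (4771 + D) − (4950) = −179 + D
Setting this equal to −33 kJ gives D = 146 kJ/mol.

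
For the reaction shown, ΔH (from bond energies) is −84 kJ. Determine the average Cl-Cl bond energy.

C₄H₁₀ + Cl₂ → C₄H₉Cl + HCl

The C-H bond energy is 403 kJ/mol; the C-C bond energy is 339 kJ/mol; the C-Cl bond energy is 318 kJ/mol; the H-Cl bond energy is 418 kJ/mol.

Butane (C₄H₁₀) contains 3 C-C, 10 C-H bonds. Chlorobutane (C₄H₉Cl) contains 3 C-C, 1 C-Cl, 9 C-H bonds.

Let D be the Cl-Cl bond energy.
Σ(broken) = 3×339 + 10×403 + 1×D = 5047 + D
Σ(formed) = 3×339 + 1×318 + 9×403 + 1×418 = 5380
ΔH = Σ(broken) − Σ(formed) = (5047 + D) − (5380) = −333 + D
Setting this equal to −84 kJ gives D = 249 kJ/mol.

D(Cl-Cl) ≈ 249 kJ/mol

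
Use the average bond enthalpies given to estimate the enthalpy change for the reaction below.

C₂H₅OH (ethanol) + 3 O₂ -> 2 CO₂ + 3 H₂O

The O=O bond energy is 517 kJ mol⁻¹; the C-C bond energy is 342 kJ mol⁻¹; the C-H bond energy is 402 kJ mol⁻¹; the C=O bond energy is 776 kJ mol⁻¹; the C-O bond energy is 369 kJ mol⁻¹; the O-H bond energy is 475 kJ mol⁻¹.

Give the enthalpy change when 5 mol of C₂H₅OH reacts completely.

Bonds broken (reactants):
  C-C: 1 × 342 = 342
  C-H: 5 × 402 = 2010
  C-O: 1 × 369 = 369
  O-H: 1 × 475 = 475
  O=O: 3 × 517 = 1551
  Σ(broken) = 4747 kJ
Bonds formed (products):
  C=O: 4 × 776 = 3104
  O-H: 6 × 475 = 2850
  Σ(formed) = 5954 kJ
ΔH = Σ(broken) − Σ(formed) = 4747 − 5954 = −1207 kJ
For 5× the reaction as written: 5 × (−1207) = −6035 kJ

ΔH = −6035 kJ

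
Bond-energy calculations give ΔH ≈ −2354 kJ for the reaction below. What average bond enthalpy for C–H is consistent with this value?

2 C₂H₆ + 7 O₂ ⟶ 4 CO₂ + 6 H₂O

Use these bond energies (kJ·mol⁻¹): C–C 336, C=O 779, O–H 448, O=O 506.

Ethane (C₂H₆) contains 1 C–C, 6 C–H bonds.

D(C–H) ≈ 420 kJ/mol

Let D be the C–H bond energy.
Σ(broken) = 2×336 + 12×D + 7×506 = 4214 + 12D
Σ(formed) = 8×779 + 12×448 = 11608
ΔH = Σ(broken) − Σ(formed) = (4214 + 12D) − (11608) = −7394 + 12D
Setting this equal to −2354 kJ gives 12D = 5040, so D = 420 kJ/mol.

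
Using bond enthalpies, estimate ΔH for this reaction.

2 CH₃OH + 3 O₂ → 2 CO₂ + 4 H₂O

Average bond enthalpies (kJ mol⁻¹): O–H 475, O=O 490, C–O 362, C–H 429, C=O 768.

Bonds broken (reactants):
  C–H: 6 × 429 = 2574
  C–O: 2 × 362 = 724
  O–H: 2 × 475 = 950
  O=O: 3 × 490 = 1470
  Σ(broken) = 5718 kJ
Bonds formed (products):
  C=O: 4 × 768 = 3072
  O–H: 8 × 475 = 3800
  Σ(formed) = 6872 kJ
ΔH = Σ(broken) − Σ(formed) = 5718 − 6872 = −1154 kJ

ΔH ≈ −1154 kJ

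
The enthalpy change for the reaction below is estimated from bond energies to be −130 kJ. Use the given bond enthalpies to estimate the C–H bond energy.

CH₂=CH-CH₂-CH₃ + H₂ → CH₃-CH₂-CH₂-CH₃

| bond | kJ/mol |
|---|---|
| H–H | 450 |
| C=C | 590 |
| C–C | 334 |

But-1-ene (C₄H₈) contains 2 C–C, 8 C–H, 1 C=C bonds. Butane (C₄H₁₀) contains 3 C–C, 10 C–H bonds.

Let D be the C–H bond energy.
Σ(broken) = 2×334 + 8×D + 1×590 + 1×450 = 1708 + 8D
Σ(formed) = 3×334 + 10×D = 1002 + 10D
ΔH = Σ(broken) − Σ(formed) = (1708 + 8D) − (1002 + 10D) = +706 − 2D
Setting this equal to −130 kJ gives 2D = 836, so D = 418 kJ/mol.

D(C–H) ≈ 418 kJ/mol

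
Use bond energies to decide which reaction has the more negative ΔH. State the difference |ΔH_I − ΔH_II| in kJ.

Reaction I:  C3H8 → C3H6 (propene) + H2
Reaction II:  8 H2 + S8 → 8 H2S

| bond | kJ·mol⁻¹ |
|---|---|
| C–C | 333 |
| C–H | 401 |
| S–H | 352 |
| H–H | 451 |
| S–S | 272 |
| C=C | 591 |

Reaction I, by 59 kJ

Reaction I:
  Bonds broken (reactants):
    C–C: 2 × 333 = 666
    C–H: 8 × 401 = 3208
    Σ(broken) = 3874 kJ
  Bonds formed (products):
    C–C: 1 × 333 = 333
    C–H: 6 × 401 = 2406
    C=C: 1 × 591 = 591
    H–H: 1 × 451 = 451
    Σ(formed) = 3781 kJ
  ΔH_I = 3874 − 3781 = +93 kJ
Reaction II:
  Bonds broken (reactants):
    H–H: 8 × 451 = 3608
    S–S: 8 × 272 = 2176
    Σ(broken) = 5784 kJ
  Bonds formed (products):
    S–H: 16 × 352 = 5632
    Σ(formed) = 5632 kJ
  ΔH_II = 5784 − 5632 = +152 kJ
ΔH_I − ΔH_II = −59 kJ, so reaction I has the more negative ΔH; |ΔH_I − ΔH_II| = 59 kJ.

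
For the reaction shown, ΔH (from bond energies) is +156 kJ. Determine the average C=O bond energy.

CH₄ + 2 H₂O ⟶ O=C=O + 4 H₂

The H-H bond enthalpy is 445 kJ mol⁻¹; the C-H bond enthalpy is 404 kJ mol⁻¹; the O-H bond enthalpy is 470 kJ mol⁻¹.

D(C=O) ≈ 780 kJ/mol

Let D be the C=O bond energy.
Σ(broken) = 4×404 + 4×470 = 3496
Σ(formed) = 2×D + 4×445 = 1780 + 2D
ΔH = Σ(broken) − Σ(formed) = (3496) − (1780 + 2D) = +1716 − 2D
Setting this equal to +156 kJ gives 2D = 1560, so D = 780 kJ/mol.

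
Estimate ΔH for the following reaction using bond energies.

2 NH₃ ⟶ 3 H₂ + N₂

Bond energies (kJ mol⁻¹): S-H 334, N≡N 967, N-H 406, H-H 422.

Bonds broken (reactants):
  N-H: 6 × 406 = 2436
  Σ(broken) = 2436 kJ
Bonds formed (products):
  H-H: 3 × 422 = 1266
  N≡N: 1 × 967 = 967
  Σ(formed) = 2233 kJ
ΔH = Σ(broken) − Σ(formed) = 2436 − 2233 = +203 kJ

ΔH ≈ +203 kJ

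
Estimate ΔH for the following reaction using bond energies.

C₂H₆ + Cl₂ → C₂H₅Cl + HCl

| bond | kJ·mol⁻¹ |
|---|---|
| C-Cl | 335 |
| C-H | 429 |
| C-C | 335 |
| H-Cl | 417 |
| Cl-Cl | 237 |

Bonds broken (reactants):
  C-C: 1 × 335 = 335
  C-H: 6 × 429 = 2574
  Cl-Cl: 1 × 237 = 237
  Σ(broken) = 3146 kJ
Bonds formed (products):
  C-C: 1 × 335 = 335
  C-Cl: 1 × 335 = 335
  C-H: 5 × 429 = 2145
  H-Cl: 1 × 417 = 417
  Σ(formed) = 3232 kJ
ΔH = Σ(broken) − Σ(formed) = 3146 − 3232 = −86 kJ

ΔH ≈ −86 kJ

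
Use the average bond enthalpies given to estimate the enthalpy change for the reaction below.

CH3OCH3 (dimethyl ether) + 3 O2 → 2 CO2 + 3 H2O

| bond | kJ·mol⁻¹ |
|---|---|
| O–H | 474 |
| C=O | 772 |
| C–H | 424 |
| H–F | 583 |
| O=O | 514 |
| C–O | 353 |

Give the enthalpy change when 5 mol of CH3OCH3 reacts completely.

ΔH = −5700 kJ

Bonds broken (reactants):
  C–H: 6 × 424 = 2544
  C–O: 2 × 353 = 706
  O=O: 3 × 514 = 1542
  Σ(broken) = 4792 kJ
Bonds formed (products):
  C=O: 4 × 772 = 3088
  O–H: 6 × 474 = 2844
  Σ(formed) = 5932 kJ
ΔH = Σ(broken) − Σ(formed) = 4792 − 5932 = −1140 kJ
For 5× the reaction as written: 5 × (−1140) = −5700 kJ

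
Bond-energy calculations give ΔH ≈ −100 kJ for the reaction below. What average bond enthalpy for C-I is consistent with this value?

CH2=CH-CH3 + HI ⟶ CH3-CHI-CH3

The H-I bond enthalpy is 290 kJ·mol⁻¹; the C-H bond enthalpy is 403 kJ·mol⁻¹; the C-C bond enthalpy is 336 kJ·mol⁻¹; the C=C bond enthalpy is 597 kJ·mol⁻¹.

D(C-I) ≈ 248 kJ/mol

Let D be the C-I bond energy.
Σ(broken) = 1×336 + 6×403 + 1×597 + 1×290 = 3641
Σ(formed) = 2×336 + 7×403 + 1×D = 3493 + D
ΔH = Σ(broken) − Σ(formed) = (3641) − (3493 + D) = +148 − D
Setting this equal to −100 kJ gives D = 248 kJ/mol.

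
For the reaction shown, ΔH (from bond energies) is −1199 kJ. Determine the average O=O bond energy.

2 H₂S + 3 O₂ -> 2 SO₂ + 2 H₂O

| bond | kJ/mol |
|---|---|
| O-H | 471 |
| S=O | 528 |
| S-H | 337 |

Let D be the O=O bond energy.
Σ(broken) = 3×D + 4×337 = 1348 + 3D
Σ(formed) = 4×471 + 4×528 = 3996
ΔH = Σ(broken) − Σ(formed) = (1348 + 3D) − (3996) = −2648 + 3D
Setting this equal to −1199 kJ gives 3D = 1449, so D = 483 kJ/mol.

D(O=O) ≈ 483 kJ/mol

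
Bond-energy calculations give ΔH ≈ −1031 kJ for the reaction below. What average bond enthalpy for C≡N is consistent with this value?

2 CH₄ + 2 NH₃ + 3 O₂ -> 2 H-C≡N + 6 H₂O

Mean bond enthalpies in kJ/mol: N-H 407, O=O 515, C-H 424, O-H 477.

D(C≡N) ≈ 919 kJ/mol

Let D be the C≡N bond energy.
Σ(broken) = 8×424 + 6×407 + 3×515 = 7379
Σ(formed) = 2×D + 2×424 + 12×477 = 6572 + 2D
ΔH = Σ(broken) − Σ(formed) = (7379) − (6572 + 2D) = +807 − 2D
Setting this equal to −1031 kJ gives 2D = 1838, so D = 919 kJ/mol.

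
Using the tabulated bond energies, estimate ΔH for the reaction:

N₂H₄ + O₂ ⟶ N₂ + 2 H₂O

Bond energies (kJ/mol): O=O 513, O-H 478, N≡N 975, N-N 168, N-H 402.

ΔH ≈ −598 kJ

Bonds broken (reactants):
  N-H: 4 × 402 = 1608
  N-N: 1 × 168 = 168
  O=O: 1 × 513 = 513
  Σ(broken) = 2289 kJ
Bonds formed (products):
  N≡N: 1 × 975 = 975
  O-H: 4 × 478 = 1912
  Σ(formed) = 2887 kJ
ΔH = Σ(broken) − Σ(formed) = 2289 − 2887 = −598 kJ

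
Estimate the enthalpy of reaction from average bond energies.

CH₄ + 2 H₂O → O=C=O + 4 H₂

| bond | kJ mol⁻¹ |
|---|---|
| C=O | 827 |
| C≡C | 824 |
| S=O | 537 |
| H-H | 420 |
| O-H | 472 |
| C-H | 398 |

Bonds broken (reactants):
  C-H: 4 × 398 = 1592
  O-H: 4 × 472 = 1888
  Σ(broken) = 3480 kJ
Bonds formed (products):
  C=O: 2 × 827 = 1654
  H-H: 4 × 420 = 1680
  Σ(formed) = 3334 kJ
ΔH = Σ(broken) − Σ(formed) = 3480 − 3334 = +146 kJ

ΔH ≈ +146 kJ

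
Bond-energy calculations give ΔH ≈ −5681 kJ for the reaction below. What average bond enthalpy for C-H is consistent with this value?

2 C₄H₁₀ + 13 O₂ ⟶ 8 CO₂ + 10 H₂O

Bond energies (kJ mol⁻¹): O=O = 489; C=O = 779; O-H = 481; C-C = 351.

D(C-H) ≈ 397 kJ/mol

Let D be the C-H bond energy.
Σ(broken) = 6×351 + 20×D + 13×489 = 8463 + 20D
Σ(formed) = 16×779 + 20×481 = 22084
ΔH = Σ(broken) − Σ(formed) = (8463 + 20D) − (22084) = −13621 + 20D
Setting this equal to −5681 kJ gives 20D = 7940, so D = 397 kJ/mol.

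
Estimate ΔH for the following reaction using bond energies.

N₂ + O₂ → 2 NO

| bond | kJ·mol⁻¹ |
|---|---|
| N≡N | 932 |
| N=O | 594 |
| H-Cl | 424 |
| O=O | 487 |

ΔH ≈ +231 kJ

Bonds broken (reactants):
  N≡N: 1 × 932 = 932
  O=O: 1 × 487 = 487
  Σ(broken) = 1419 kJ
Bonds formed (products):
  N=O: 2 × 594 = 1188
  Σ(formed) = 1188 kJ
ΔH = Σ(broken) − Σ(formed) = 1419 − 1188 = +231 kJ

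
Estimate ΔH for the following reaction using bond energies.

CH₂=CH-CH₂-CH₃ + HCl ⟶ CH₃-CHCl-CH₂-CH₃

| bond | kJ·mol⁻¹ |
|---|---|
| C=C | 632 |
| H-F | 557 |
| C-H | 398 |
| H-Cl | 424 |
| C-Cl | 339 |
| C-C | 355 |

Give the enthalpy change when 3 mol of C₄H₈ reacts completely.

ΔH = −108 kJ

Bonds broken (reactants):
  C-C: 2 × 355 = 710
  C-H: 8 × 398 = 3184
  C=C: 1 × 632 = 632
  H-Cl: 1 × 424 = 424
  Σ(broken) = 4950 kJ
Bonds formed (products):
  C-C: 3 × 355 = 1065
  C-Cl: 1 × 339 = 339
  C-H: 9 × 398 = 3582
  Σ(formed) = 4986 kJ
ΔH = Σ(broken) − Σ(formed) = 4950 − 4986 = −36 kJ
For 3× the reaction as written: 3 × (−36) = −108 kJ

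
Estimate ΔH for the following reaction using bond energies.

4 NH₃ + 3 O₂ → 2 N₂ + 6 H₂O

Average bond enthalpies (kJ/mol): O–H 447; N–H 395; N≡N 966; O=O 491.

ΔH ≈ −1083 kJ

Bonds broken (reactants):
  N–H: 12 × 395 = 4740
  O=O: 3 × 491 = 1473
  Σ(broken) = 6213 kJ
Bonds formed (products):
  N≡N: 2 × 966 = 1932
  O–H: 12 × 447 = 5364
  Σ(formed) = 7296 kJ
ΔH = Σ(broken) − Σ(formed) = 6213 − 7296 = −1083 kJ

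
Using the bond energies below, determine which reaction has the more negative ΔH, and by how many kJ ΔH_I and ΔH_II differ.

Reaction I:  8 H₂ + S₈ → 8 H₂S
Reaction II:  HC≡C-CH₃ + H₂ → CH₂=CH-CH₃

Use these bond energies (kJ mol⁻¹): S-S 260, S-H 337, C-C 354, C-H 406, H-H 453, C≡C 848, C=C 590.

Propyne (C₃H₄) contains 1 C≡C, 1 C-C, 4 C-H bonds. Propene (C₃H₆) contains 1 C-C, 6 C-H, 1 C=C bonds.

Reaction II, by 413 kJ

Reaction I:
  Bonds broken (reactants):
    H-H: 8 × 453 = 3624
    S-S: 8 × 260 = 2080
    Σ(broken) = 5704 kJ
  Bonds formed (products):
    S-H: 16 × 337 = 5392
    Σ(formed) = 5392 kJ
  ΔH_I = 5704 − 5392 = +312 kJ
Reaction II:
  Bonds broken (reactants):
    C≡C: 1 × 848 = 848
    C-C: 1 × 354 = 354
    C-H: 4 × 406 = 1624
    H-H: 1 × 453 = 453
    Σ(broken) = 3279 kJ
  Bonds formed (products):
    C-C: 1 × 354 = 354
    C-H: 6 × 406 = 2436
    C=C: 1 × 590 = 590
    Σ(formed) = 3380 kJ
  ΔH_II = 3279 − 3380 = −101 kJ
ΔH_I − ΔH_II = +413 kJ, so reaction II has the more negative ΔH; |ΔH_I − ΔH_II| = 413 kJ.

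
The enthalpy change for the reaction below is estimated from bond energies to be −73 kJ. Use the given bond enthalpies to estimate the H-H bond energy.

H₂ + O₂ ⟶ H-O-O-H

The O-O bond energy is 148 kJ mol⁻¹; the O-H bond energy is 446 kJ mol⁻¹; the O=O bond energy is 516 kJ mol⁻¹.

D(H-H) ≈ 451 kJ/mol

Let D be the H-H bond energy.
Σ(broken) = 1×D + 1×516 = 516 + D
Σ(formed) = 2×446 + 1×148 = 1040
ΔH = Σ(broken) − Σ(formed) = (516 + D) − (1040) = −524 + D
Setting this equal to −73 kJ gives D = 451 kJ/mol.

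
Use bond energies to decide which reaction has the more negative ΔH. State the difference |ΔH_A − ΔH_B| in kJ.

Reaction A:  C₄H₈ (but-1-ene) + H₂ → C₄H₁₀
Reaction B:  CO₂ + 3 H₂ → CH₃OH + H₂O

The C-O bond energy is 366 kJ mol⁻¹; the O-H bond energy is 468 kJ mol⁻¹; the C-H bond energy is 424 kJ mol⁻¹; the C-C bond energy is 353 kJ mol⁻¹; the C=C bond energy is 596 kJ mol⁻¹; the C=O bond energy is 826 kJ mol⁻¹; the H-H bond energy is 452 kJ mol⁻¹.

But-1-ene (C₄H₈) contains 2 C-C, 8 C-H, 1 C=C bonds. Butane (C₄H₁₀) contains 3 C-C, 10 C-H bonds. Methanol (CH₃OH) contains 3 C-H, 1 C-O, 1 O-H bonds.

Reaction A, by 119 kJ

Reaction A:
  Bonds broken (reactants):
    C-C: 2 × 353 = 706
    C-H: 8 × 424 = 3392
    C=C: 1 × 596 = 596
    H-H: 1 × 452 = 452
    Σ(broken) = 5146 kJ
  Bonds formed (products):
    C-C: 3 × 353 = 1059
    C-H: 10 × 424 = 4240
    Σ(formed) = 5299 kJ
  ΔH_A = 5146 − 5299 = −153 kJ
Reaction B:
  Bonds broken (reactants):
    C=O: 2 × 826 = 1652
    H-H: 3 × 452 = 1356
    Σ(broken) = 3008 kJ
  Bonds formed (products):
    C-H: 3 × 424 = 1272
    C-O: 1 × 366 = 366
    O-H: 3 × 468 = 1404
    Σ(formed) = 3042 kJ
  ΔH_B = 3008 − 3042 = −34 kJ
ΔH_A − ΔH_B = −119 kJ, so reaction A has the more negative ΔH; |ΔH_A − ΔH_B| = 119 kJ.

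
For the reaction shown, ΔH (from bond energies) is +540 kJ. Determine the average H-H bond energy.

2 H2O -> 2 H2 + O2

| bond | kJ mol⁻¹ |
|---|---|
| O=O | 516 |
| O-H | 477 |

Let D be the H-H bond energy.
Σ(broken) = 4×477 = 1908
Σ(formed) = 2×D + 1×516 = 516 + 2D
ΔH = Σ(broken) − Σ(formed) = (1908) − (516 + 2D) = +1392 − 2D
Setting this equal to +540 kJ gives 2D = 852, so D = 426 kJ/mol.

D(H-H) ≈ 426 kJ/mol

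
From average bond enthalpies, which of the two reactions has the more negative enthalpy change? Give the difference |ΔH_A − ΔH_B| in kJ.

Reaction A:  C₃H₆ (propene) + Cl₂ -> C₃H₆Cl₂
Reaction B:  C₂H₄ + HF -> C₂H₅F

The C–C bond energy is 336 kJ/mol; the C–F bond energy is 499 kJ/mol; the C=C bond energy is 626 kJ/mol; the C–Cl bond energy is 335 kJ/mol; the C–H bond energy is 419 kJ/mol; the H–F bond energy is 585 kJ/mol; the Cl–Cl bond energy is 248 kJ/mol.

Reaction A:
  Bonds broken (reactants):
    C–C: 1 × 336 = 336
    C–H: 6 × 419 = 2514
    C=C: 1 × 626 = 626
    Cl–Cl: 1 × 248 = 248
    Σ(broken) = 3724 kJ
  Bonds formed (products):
    C–C: 2 × 336 = 672
    C–Cl: 2 × 335 = 670
    C–H: 6 × 419 = 2514
    Σ(formed) = 3856 kJ
  ΔH_A = 3724 − 3856 = −132 kJ
Reaction B:
  Bonds broken (reactants):
    C–H: 4 × 419 = 1676
    C=C: 1 × 626 = 626
    H–F: 1 × 585 = 585
    Σ(broken) = 2887 kJ
  Bonds formed (products):
    C–C: 1 × 336 = 336
    C–F: 1 × 499 = 499
    C–H: 5 × 419 = 2095
    Σ(formed) = 2930 kJ
  ΔH_B = 2887 − 2930 = −43 kJ
ΔH_A − ΔH_B = −89 kJ, so reaction A has the more negative ΔH; |ΔH_A − ΔH_B| = 89 kJ.

Reaction A, by 89 kJ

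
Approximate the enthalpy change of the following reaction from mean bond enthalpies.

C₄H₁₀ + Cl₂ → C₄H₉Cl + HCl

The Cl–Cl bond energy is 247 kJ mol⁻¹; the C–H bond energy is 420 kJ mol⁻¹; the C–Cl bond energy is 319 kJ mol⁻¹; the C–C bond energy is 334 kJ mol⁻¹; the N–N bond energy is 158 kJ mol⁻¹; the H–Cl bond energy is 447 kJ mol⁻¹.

ΔH ≈ −99 kJ

Bonds broken (reactants):
  C–C: 3 × 334 = 1002
  C–H: 10 × 420 = 4200
  Cl–Cl: 1 × 247 = 247
  Σ(broken) = 5449 kJ
Bonds formed (products):
  C–C: 3 × 334 = 1002
  C–Cl: 1 × 319 = 319
  C–H: 9 × 420 = 3780
  H–Cl: 1 × 447 = 447
  Σ(formed) = 5548 kJ
ΔH = Σ(broken) − Σ(formed) = 5449 − 5548 = −99 kJ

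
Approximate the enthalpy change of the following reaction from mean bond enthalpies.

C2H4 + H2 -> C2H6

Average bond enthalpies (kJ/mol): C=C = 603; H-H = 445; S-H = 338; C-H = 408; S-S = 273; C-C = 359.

Bonds broken (reactants):
  C-H: 4 × 408 = 1632
  C=C: 1 × 603 = 603
  H-H: 1 × 445 = 445
  Σ(broken) = 2680 kJ
Bonds formed (products):
  C-C: 1 × 359 = 359
  C-H: 6 × 408 = 2448
  Σ(formed) = 2807 kJ
ΔH = Σ(broken) − Σ(formed) = 2680 − 2807 = −127 kJ

ΔH ≈ −127 kJ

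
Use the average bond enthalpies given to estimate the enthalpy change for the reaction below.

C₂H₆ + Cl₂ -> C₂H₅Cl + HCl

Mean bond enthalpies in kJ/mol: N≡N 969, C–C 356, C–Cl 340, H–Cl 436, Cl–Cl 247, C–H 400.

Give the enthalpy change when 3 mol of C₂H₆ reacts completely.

Bonds broken (reactants):
  C–C: 1 × 356 = 356
  C–H: 6 × 400 = 2400
  Cl–Cl: 1 × 247 = 247
  Σ(broken) = 3003 kJ
Bonds formed (products):
  C–C: 1 × 356 = 356
  C–Cl: 1 × 340 = 340
  C–H: 5 × 400 = 2000
  H–Cl: 1 × 436 = 436
  Σ(formed) = 3132 kJ
ΔH = Σ(broken) − Σ(formed) = 3003 − 3132 = −129 kJ
For 3× the reaction as written: 3 × (−129) = −387 kJ

ΔH = −387 kJ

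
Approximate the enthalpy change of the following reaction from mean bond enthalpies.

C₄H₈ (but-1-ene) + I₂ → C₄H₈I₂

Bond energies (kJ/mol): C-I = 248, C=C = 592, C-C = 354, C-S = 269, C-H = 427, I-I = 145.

ΔH ≈ −113 kJ

Bonds broken (reactants):
  C-C: 2 × 354 = 708
  C-H: 8 × 427 = 3416
  C=C: 1 × 592 = 592
  I-I: 1 × 145 = 145
  Σ(broken) = 4861 kJ
Bonds formed (products):
  C-C: 3 × 354 = 1062
  C-H: 8 × 427 = 3416
  C-I: 2 × 248 = 496
  Σ(formed) = 4974 kJ
ΔH = Σ(broken) − Σ(formed) = 4861 − 4974 = −113 kJ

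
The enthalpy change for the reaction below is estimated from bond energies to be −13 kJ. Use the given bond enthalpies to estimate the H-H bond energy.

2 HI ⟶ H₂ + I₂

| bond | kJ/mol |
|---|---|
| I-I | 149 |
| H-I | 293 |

D(H-H) ≈ 450 kJ/mol

Let D be the H-H bond energy.
Σ(broken) = 2×293 = 586
Σ(formed) = 1×D + 1×149 = 149 + D
ΔH = Σ(broken) − Σ(formed) = (586) − (149 + D) = +437 − D
Setting this equal to −13 kJ gives D = 450 kJ/mol.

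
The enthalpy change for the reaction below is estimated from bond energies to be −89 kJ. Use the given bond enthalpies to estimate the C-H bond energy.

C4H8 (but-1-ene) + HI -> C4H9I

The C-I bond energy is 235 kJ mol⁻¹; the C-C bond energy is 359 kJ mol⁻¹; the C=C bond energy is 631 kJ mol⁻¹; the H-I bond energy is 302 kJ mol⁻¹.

D(C-H) ≈ 428 kJ/mol

Let D be the C-H bond energy.
Σ(broken) = 2×359 + 8×D + 1×631 + 1×302 = 1651 + 8D
Σ(formed) = 3×359 + 9×D + 1×235 = 1312 + 9D
ΔH = Σ(broken) − Σ(formed) = (1651 + 8D) − (1312 + 9D) = +339 − D
Setting this equal to −89 kJ gives D = 428 kJ/mol.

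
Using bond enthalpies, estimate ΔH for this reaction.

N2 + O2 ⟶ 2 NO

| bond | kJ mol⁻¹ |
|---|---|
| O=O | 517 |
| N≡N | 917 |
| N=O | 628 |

Bonds broken (reactants):
  N≡N: 1 × 917 = 917
  O=O: 1 × 517 = 517
  Σ(broken) = 1434 kJ
Bonds formed (products):
  N=O: 2 × 628 = 1256
  Σ(formed) = 1256 kJ
ΔH = Σ(broken) − Σ(formed) = 1434 − 1256 = +178 kJ

ΔH ≈ +178 kJ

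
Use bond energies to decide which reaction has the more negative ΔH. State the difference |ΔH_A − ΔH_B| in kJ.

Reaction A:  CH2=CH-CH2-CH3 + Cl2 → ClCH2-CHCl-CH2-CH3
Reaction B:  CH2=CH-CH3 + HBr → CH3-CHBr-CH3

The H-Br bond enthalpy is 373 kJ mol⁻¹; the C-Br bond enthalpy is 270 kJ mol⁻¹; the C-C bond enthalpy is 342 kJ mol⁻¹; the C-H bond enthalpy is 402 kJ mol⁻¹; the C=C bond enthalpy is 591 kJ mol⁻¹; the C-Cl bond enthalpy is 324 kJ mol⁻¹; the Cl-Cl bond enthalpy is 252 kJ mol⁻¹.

Reaction A:
  Bonds broken (reactants):
    C-C: 2 × 342 = 684
    C-H: 8 × 402 = 3216
    C=C: 1 × 591 = 591
    Cl-Cl: 1 × 252 = 252
    Σ(broken) = 4743 kJ
  Bonds formed (products):
    C-C: 3 × 342 = 1026
    C-Cl: 2 × 324 = 648
    C-H: 8 × 402 = 3216
    Σ(formed) = 4890 kJ
  ΔH_A = 4743 − 4890 = −147 kJ
Reaction B:
  Bonds broken (reactants):
    C-C: 1 × 342 = 342
    C-H: 6 × 402 = 2412
    C=C: 1 × 591 = 591
    H-Br: 1 × 373 = 373
    Σ(broken) = 3718 kJ
  Bonds formed (products):
    C-Br: 1 × 270 = 270
    C-C: 2 × 342 = 684
    C-H: 7 × 402 = 2814
    Σ(formed) = 3768 kJ
  ΔH_B = 3718 − 3768 = −50 kJ
ΔH_A − ΔH_B = −97 kJ, so reaction A has the more negative ΔH; |ΔH_A − ΔH_B| = 97 kJ.

Reaction A, by 97 kJ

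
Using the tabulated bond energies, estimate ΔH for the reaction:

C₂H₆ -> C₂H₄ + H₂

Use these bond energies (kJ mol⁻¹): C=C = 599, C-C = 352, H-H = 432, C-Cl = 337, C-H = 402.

ΔH ≈ +125 kJ

Bonds broken (reactants):
  C-C: 1 × 352 = 352
  C-H: 6 × 402 = 2412
  Σ(broken) = 2764 kJ
Bonds formed (products):
  C-H: 4 × 402 = 1608
  C=C: 1 × 599 = 599
  H-H: 1 × 432 = 432
  Σ(formed) = 2639 kJ
ΔH = Σ(broken) − Σ(formed) = 2764 − 2639 = +125 kJ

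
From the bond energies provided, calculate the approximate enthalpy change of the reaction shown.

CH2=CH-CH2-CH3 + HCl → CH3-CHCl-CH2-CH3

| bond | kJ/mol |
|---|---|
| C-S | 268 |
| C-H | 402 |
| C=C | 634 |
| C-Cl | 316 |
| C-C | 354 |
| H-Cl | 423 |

ΔH ≈ −15 kJ

Bonds broken (reactants):
  C-C: 2 × 354 = 708
  C-H: 8 × 402 = 3216
  C=C: 1 × 634 = 634
  H-Cl: 1 × 423 = 423
  Σ(broken) = 4981 kJ
Bonds formed (products):
  C-C: 3 × 354 = 1062
  C-Cl: 1 × 316 = 316
  C-H: 9 × 402 = 3618
  Σ(formed) = 4996 kJ
ΔH = Σ(broken) − Σ(formed) = 4981 − 4996 = −15 kJ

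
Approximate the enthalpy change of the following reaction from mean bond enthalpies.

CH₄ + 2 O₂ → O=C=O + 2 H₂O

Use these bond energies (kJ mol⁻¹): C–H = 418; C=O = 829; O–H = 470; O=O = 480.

ΔH ≈ −906 kJ

Bonds broken (reactants):
  C–H: 4 × 418 = 1672
  O=O: 2 × 480 = 960
  Σ(broken) = 2632 kJ
Bonds formed (products):
  C=O: 2 × 829 = 1658
  O–H: 4 × 470 = 1880
  Σ(formed) = 3538 kJ
ΔH = Σ(broken) − Σ(formed) = 2632 − 3538 = −906 kJ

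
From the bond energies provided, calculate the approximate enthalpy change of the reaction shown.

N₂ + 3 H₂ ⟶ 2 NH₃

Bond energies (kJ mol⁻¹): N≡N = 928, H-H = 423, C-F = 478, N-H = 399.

Bonds broken (reactants):
  H-H: 3 × 423 = 1269
  N≡N: 1 × 928 = 928
  Σ(broken) = 2197 kJ
Bonds formed (products):
  N-H: 6 × 399 = 2394
  Σ(formed) = 2394 kJ
ΔH = Σ(broken) − Σ(formed) = 2197 − 2394 = −197 kJ

ΔH ≈ −197 kJ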